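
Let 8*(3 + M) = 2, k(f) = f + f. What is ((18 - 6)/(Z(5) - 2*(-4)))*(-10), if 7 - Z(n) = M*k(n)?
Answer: -48/17 ≈ -2.8235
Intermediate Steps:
k(f) = 2*f
M = -11/4 (M = -3 + (⅛)*2 = -3 + ¼ = -11/4 ≈ -2.7500)
Z(n) = 7 + 11*n/2 (Z(n) = 7 - (-11)*2*n/4 = 7 - (-11)*n/2 = 7 + 11*n/2)
((18 - 6)/(Z(5) - 2*(-4)))*(-10) = ((18 - 6)/((7 + (11/2)*5) - 2*(-4)))*(-10) = (12/((7 + 55/2) + 8))*(-10) = (12/(69/2 + 8))*(-10) = (12/(85/2))*(-10) = (12*(2/85))*(-10) = (24/85)*(-10) = -48/17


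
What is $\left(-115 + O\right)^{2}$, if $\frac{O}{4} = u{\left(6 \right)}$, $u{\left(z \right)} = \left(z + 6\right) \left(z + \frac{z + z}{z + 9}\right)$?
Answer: $\frac{1117249}{25} \approx 44690.0$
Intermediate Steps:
$u{\left(z \right)} = \left(6 + z\right) \left(z + \frac{2 z}{9 + z}\right)$
$O = \frac{1632}{5}$ ($O = 4 \frac{6 \left(66 + 6^{2} + 17 \cdot 6\right)}{9 + 6} = 4 \frac{6 \left(66 + 36 + 102\right)}{15} = 4 \cdot 6 \cdot \frac{1}{15} \cdot 204 = 4 \cdot \frac{408}{5} = \frac{1632}{5} \approx 326.4$)
$\left(-115 + O\right)^{2} = \left(-115 + \frac{1632}{5}\right)^{2} = \left(\frac{1057}{5}\right)^{2} = \frac{1117249}{25}$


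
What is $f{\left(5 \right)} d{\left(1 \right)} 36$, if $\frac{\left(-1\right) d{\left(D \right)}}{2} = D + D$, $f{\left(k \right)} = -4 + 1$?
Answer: $432$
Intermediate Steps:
$f{\left(k \right)} = -3$
$d{\left(D \right)} = - 4 D$ ($d{\left(D \right)} = - 2 \left(D + D\right) = - 2 \cdot 2 D = - 4 D$)
$f{\left(5 \right)} d{\left(1 \right)} 36 = - 3 \left(\left(-4\right) 1\right) 36 = \left(-3\right) \left(-4\right) 36 = 12 \cdot 36 = 432$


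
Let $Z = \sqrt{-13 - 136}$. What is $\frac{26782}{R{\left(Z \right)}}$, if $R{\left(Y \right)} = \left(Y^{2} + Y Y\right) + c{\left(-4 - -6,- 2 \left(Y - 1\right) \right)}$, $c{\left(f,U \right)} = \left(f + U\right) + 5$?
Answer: $- \frac{7739998}{84117} + \frac{53564 i \sqrt{149}}{84117} \approx -92.015 + 7.7729 i$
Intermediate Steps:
$Z = i \sqrt{149}$ ($Z = \sqrt{-149} = i \sqrt{149} \approx 12.207 i$)
$c{\left(f,U \right)} = 5 + U + f$ ($c{\left(f,U \right)} = \left(U + f\right) + 5 = 5 + U + f$)
$R{\left(Y \right)} = 9 - 2 Y + 2 Y^{2}$ ($R{\left(Y \right)} = \left(Y^{2} + Y Y\right) - \left(-7 + 2 \left(Y - 1\right)\right) = \left(Y^{2} + Y^{2}\right) + \left(5 - 2 \left(-1 + Y\right) + \left(-4 + 6\right)\right) = 2 Y^{2} + \left(5 - \left(-2 + 2 Y\right) + 2\right) = 2 Y^{2} - \left(-9 + 2 Y\right) = 9 - 2 Y + 2 Y^{2}$)
$\frac{26782}{R{\left(Z \right)}} = \frac{26782}{9 - 2 i \sqrt{149} + 2 \left(i \sqrt{149}\right)^{2}} = \frac{26782}{9 - 2 i \sqrt{149} + 2 \left(-149\right)} = \frac{26782}{9 - 2 i \sqrt{149} - 298} = \frac{26782}{-289 - 2 i \sqrt{149}}$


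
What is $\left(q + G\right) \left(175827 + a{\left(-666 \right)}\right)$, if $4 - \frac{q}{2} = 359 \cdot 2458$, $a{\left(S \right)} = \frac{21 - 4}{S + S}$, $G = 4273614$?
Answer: $\frac{293779844339783}{666} \approx 4.4111 \cdot 10^{11}$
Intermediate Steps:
$a{\left(S \right)} = \frac{17}{2 S}$
$q = -1764836$ ($q = 8 - 2 \cdot 359 \cdot 2458 = 8 - 1764844 = -1764836$)
$\left(q + G\right) \left(175827 + a{\left(-666 \right)}\right) = \left(-1764836 + 4273614\right) \left(175827 + \frac{17}{2 \left(-666\right)}\right) = 2508778 \left(175827 + \frac{17}{2} \left(- \frac{1}{666}\right)\right) = 2508778 \left(175827 - \frac{17}{1332}\right) = 2508778 \cdot \frac{234201547}{1332} = \frac{293779844339783}{666}$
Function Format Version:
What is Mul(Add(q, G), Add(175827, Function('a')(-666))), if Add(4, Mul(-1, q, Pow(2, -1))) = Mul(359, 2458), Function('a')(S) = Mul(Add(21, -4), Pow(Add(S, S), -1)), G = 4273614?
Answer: Rational(293779844339783, 666) ≈ 4.4111e+11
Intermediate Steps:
Function('a')(S) = Mul(Rational(17, 2), Pow(S, -1)) (Function('a')(S) = Mul(17, Pow(Mul(2, S), -1)) = Mul(17, Mul(Rational(1, 2), Pow(S, -1))) = Mul(Rational(17, 2), Pow(S, -1)))
q = -1764836 (q = Add(8, Mul(-2, Mul(359, 2458))) = Add(8, Mul(-2, 882422)) = Add(8, -1764844) = -1764836)
Mul(Add(q, G), Add(175827, Function('a')(-666))) = Mul(Add(-1764836, 4273614), Add(175827, Mul(Rational(17, 2), Pow(-666, -1)))) = Mul(2508778, Add(175827, Mul(Rational(17, 2), Rational(-1, 666)))) = Mul(2508778, Add(175827, Rational(-17, 1332))) = Mul(2508778, Rational(234201547, 1332)) = Rational(293779844339783, 666)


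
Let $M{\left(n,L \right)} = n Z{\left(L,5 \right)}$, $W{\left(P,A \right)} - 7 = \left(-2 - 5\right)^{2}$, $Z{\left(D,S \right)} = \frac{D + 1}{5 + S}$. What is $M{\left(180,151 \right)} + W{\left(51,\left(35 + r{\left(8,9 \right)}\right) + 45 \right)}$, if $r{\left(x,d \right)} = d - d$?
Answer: $2792$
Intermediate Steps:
$r{\left(x,d \right)} = 0$
$Z{\left(D,S \right)} = \frac{1 + D}{5 + S}$
$W{\left(P,A \right)} = 56$ ($W{\left(P,A \right)} = 7 + \left(-2 - 5\right)^{2} = 7 + \left(-7\right)^{2} = 7 + 49 = 56$)
$M{\left(n,L \right)} = n \left(\frac{1}{10} + \frac{L}{10}\right)$ ($M{\left(n,L \right)} = n \frac{1 + L}{5 + 5} = n \frac{1 + L}{10} = n \left(\frac{1}{10} + \frac{L}{10}\right)$)
$M{\left(180,151 \right)} + W{\left(51,\left(35 + r{\left(8,9 \right)}\right) + 45 \right)} = \frac{1}{10} \cdot 180 \left(1 + 151\right) + 56 = \frac{1}{10} \cdot 180 \cdot 152 + 56 = 2736 + 56 = 2792$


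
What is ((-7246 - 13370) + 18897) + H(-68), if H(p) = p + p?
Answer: -1855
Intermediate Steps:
H(p) = 2*p
((-7246 - 13370) + 18897) + H(-68) = ((-7246 - 13370) + 18897) + 2*(-68) = (-20616 + 18897) - 136 = -1719 - 136 = -1855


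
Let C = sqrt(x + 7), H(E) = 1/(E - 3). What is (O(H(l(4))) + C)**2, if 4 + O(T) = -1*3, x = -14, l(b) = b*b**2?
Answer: (7 - I*sqrt(7))**2 ≈ 42.0 - 37.041*I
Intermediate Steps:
l(b) = b**3
H(E) = 1/(-3 + E)
O(T) = -7 (O(T) = -4 - 1*3 = -4 - 3 = -7)
C = I*sqrt(7) (C = sqrt(-14 + 7) = sqrt(-7) = I*sqrt(7) ≈ 2.6458*I)
(O(H(l(4))) + C)**2 = (-7 + I*sqrt(7))**2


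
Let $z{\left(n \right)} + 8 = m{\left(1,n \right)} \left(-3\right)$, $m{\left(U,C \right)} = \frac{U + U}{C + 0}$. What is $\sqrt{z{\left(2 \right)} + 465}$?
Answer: $\sqrt{454} \approx 21.307$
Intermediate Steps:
$m{\left(U,C \right)} = \frac{2 U}{C}$
$z{\left(n \right)} = -8 - \frac{6}{n}$ ($z{\left(n \right)} = -8 + 2 \cdot 1 \frac{1}{n} \left(-3\right) = -8 + \frac{2}{n} \left(-3\right) = -8 - \frac{6}{n}$)
$\sqrt{z{\left(2 \right)} + 465} = \sqrt{\left(-8 - \frac{6}{2}\right) + 465} = \sqrt{\left(-8 - 3\right) + 465} = \sqrt{-11 + 465} = \sqrt{454}$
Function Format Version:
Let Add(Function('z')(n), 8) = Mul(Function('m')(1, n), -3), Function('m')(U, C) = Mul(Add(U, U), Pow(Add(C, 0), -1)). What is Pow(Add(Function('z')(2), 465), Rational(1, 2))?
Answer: Pow(454, Rational(1, 2)) ≈ 21.307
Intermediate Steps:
Function('m')(U, C) = Mul(2, U, Pow(C, -1)) (Function('m')(U, C) = Mul(Mul(2, U), Pow(C, -1)) = Mul(2, U, Pow(C, -1)))
Function('z')(n) = Add(-8, Mul(-6, Pow(n, -1))) (Function('z')(n) = Add(-8, Mul(Mul(2, 1, Pow(n, -1)), -3)) = Add(-8, Mul(Mul(2, Pow(n, -1)), -3)) = Add(-8, Mul(-6, Pow(n, -1))))
Pow(Add(Function('z')(2), 465), Rational(1, 2)) = Pow(Add(Add(-8, Mul(-6, Pow(2, -1))), 465), Rational(1, 2)) = Pow(Add(Add(-8, Mul(-6, Rational(1, 2))), 465), Rational(1, 2)) = Pow(Add(Add(-8, -3), 465), Rational(1, 2)) = Pow(Add(-11, 465), Rational(1, 2)) = Pow(454, Rational(1, 2))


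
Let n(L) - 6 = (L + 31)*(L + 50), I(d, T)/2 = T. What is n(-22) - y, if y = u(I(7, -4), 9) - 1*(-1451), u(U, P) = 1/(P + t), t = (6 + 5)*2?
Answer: -36984/31 ≈ -1193.0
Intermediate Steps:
t = 22 (t = 11*2 = 22)
I(d, T) = 2*T
u(U, P) = 1/(22 + P) (u(U, P) = 1/(P + 22) = 1/(22 + P))
n(L) = 6 + (31 + L)*(50 + L) (n(L) = 6 + (L + 31)*(L + 50) = 6 + (31 + L)*(50 + L))
y = 44982/31 (y = 1/(22 + 9) - 1*(-1451) = 1/31 + 1451 = 44982/31 ≈ 1451.0)
n(-22) - y = (1556 + (-22)² + 81*(-22)) - 1*44982/31 = (1556 + 484 - 1782) - 44982/31 = 258 - 44982/31 = -36984/31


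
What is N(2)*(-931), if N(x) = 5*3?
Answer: -13965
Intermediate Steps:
N(x) = 15
N(2)*(-931) = 15*(-931) = -13965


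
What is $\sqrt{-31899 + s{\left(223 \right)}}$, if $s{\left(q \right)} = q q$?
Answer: $\sqrt{17830} \approx 133.53$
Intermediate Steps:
$s{\left(q \right)} = q^{2}$
$\sqrt{-31899 + s{\left(223 \right)}} = \sqrt{-31899 + 223^{2}} = \sqrt{-31899 + 49729} = \sqrt{17830}$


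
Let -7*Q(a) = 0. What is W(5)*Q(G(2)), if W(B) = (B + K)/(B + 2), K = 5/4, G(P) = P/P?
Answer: 0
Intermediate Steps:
G(P) = 1
K = 5/4 (K = 5*(1/4) = 5/4 ≈ 1.2500)
Q(a) = 0 (Q(a) = -1/7*0 = 0)
W(B) = (5/4 + B)/(2 + B) (W(B) = (B + 5/4)/(B + 2) = (5/4 + B)/(2 + B))
W(5)*Q(G(2)) = ((5/4 + 5)/(2 + 5))*0 = ((25/4)/7)*0 = ((1/7)*(25/4))*0 = (25/28)*0 = 0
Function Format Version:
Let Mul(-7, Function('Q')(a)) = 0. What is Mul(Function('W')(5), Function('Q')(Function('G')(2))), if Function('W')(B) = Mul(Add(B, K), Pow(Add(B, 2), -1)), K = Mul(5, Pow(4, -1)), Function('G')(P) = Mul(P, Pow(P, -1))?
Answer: 0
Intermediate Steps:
Function('G')(P) = 1
K = Rational(5, 4) (K = Mul(5, Rational(1, 4)) = Rational(5, 4) ≈ 1.2500)
Function('Q')(a) = 0 (Function('Q')(a) = Mul(Rational(-1, 7), 0) = 0)
Function('W')(B) = Mul(Pow(Add(2, B), -1), Add(Rational(5, 4), B)) (Function('W')(B) = Mul(Add(B, Rational(5, 4)), Pow(Add(B, 2), -1)) = Mul(Add(Rational(5, 4), B), Pow(Add(2, B), -1)) = Mul(Pow(Add(2, B), -1), Add(Rational(5, 4), B)))
Mul(Function('W')(5), Function('Q')(Function('G')(2))) = Mul(Mul(Pow(Add(2, 5), -1), Add(Rational(5, 4), 5)), 0) = Mul(Mul(Pow(7, -1), Rational(25, 4)), 0) = Mul(Mul(Rational(1, 7), Rational(25, 4)), 0) = Mul(Rational(25, 28), 0) = 0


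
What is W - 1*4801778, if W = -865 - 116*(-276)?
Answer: -4770627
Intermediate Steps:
W = 31151 (W = -865 + 32016 = 31151)
W - 1*4801778 = 31151 - 1*4801778 = 31151 - 4801778 = -4770627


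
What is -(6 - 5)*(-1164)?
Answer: 1164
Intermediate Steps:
-(6 - 5)*(-1164) = -(-1164) = -1*(-1164) = 1164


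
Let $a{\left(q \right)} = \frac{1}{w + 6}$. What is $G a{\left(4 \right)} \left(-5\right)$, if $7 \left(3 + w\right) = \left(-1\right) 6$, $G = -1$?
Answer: $\frac{7}{3} \approx 2.3333$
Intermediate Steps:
$w = - \frac{27}{7}$ ($w = -3 + \frac{\left(-1\right) 6}{7} = -3 + \frac{1}{7} \left(-6\right) = -3 - \frac{6}{7} = - \frac{27}{7} \approx -3.8571$)
$a{\left(q \right)} = \frac{7}{15}$ ($a{\left(q \right)} = \frac{1}{- \frac{27}{7} + 6} = \frac{1}{\frac{15}{7}} = \frac{7}{15}$)
$G a{\left(4 \right)} \left(-5\right) = \left(-1\right) \frac{7}{15} \left(-5\right) = \left(- \frac{7}{15}\right) \left(-5\right) = \frac{7}{3}$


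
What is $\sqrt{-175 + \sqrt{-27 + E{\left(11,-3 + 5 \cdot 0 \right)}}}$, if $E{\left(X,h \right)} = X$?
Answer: $\sqrt{-175 + 4 i} \approx 0.1512 + 13.23 i$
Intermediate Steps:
$\sqrt{-175 + \sqrt{-27 + E{\left(11,-3 + 5 \cdot 0 \right)}}} = \sqrt{-175 + \sqrt{-27 + 11}} = \sqrt{-175 + \sqrt{-16}} = \sqrt{-175 + 4 i}$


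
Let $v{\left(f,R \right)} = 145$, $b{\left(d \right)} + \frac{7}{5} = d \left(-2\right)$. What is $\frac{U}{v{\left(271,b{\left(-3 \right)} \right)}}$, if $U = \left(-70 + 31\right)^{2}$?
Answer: $\frac{1521}{145} \approx 10.49$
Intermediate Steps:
$b{\left(d \right)} = - \frac{7}{5} - 2 d$ ($b{\left(d \right)} = - \frac{7}{5} + d \left(-2\right) = - \frac{7}{5} - 2 d$)
$U = 1521$ ($U = \left(-39\right)^{2} = 1521$)
$\frac{U}{v{\left(271,b{\left(-3 \right)} \right)}} = \frac{1521}{145}$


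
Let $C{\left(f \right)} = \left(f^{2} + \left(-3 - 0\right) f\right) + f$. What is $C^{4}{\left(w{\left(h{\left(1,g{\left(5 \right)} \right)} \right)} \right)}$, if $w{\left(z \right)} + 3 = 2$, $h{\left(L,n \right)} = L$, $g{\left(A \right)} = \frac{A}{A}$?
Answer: $81$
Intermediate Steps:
$g{\left(A \right)} = 1$
$w{\left(z \right)} = -1$ ($w{\left(z \right)} = -3 + 2 = -1$)
$C{\left(f \right)} = f^{2} - 2 f$ ($C{\left(f \right)} = \left(f^{2} + \left(-3 + 0\right) f\right) + f = \left(f^{2} - 3 f\right) + f = f^{2} - 2 f$)
$C^{4}{\left(w{\left(h{\left(1,g{\left(5 \right)} \right)} \right)} \right)} = \left(- (-2 - 1)\right)^{4} = \left(\left(-1\right) \left(-3\right)\right)^{4} = 3^{4} = 81$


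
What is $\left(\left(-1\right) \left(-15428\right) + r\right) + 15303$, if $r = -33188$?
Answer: $-2457$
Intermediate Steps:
$\left(\left(-1\right) \left(-15428\right) + r\right) + 15303 = \left(\left(-1\right) \left(-15428\right) - 33188\right) + 15303 = \left(15428 - 33188\right) + 15303 = -17760 + 15303 = -2457$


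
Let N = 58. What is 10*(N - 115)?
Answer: -570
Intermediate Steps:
10*(N - 115) = 10*(58 - 115) = 10*(-57) = -570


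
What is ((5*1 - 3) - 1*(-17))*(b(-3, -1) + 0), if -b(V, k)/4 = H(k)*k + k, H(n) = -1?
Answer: 0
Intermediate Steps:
b(V, k) = 0 (b(V, k) = -4*(-k + k) = -4*0 = 0)
((5*1 - 3) - 1*(-17))*(b(-3, -1) + 0) = ((5*1 - 3) - 1*(-17))*(0 + 0) = ((5 - 3) + 17)*0 = (2 + 17)*0 = 19*0 = 0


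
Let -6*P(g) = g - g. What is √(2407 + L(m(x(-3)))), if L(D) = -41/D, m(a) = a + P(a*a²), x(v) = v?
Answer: √21786/3 ≈ 49.200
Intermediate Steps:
P(g) = 0 (P(g) = -(g - g)/6 = -⅙*0 = 0)
m(a) = a (m(a) = a + 0 = a)
√(2407 + L(m(x(-3)))) = √(2407 - 41/(-3)) = √(2407 - 41*(-⅓)) = √(2407 + 41/3) = √(7262/3) = √21786/3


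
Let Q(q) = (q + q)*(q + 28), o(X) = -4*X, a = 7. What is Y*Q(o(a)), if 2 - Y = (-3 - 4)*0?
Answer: 0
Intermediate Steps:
Y = 2 (Y = 2 - (-3 - 4)*0 = 2 - (-7)*0 = 2 - 1*0 = 2 + 0 = 2)
Q(q) = 2*q*(28 + q) (Q(q) = (2*q)*(28 + q) = 2*q*(28 + q))
Y*Q(o(a)) = 2*(2*(-4*7)*(28 - 4*7)) = 2*(2*(-28)*(28 - 28)) = 2*(2*(-28)*0) = 2*0 = 0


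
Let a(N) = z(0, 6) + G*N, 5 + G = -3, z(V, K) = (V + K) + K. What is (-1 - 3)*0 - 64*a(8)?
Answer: 3328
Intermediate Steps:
z(V, K) = V + 2*K (z(V, K) = (K + V) + K = V + 2*K)
G = -8 (G = -5 - 3 = -8)
a(N) = 12 - 8*N (a(N) = (0 + 2*6) - 8*N = (0 + 12) - 8*N = 12 - 8*N)
(-1 - 3)*0 - 64*a(8) = (-1 - 3)*0 - 64*(12 - 8*8) = -4*0 - 64*(12 - 64) = 0 - 64*(-52) = 0 + 3328 = 3328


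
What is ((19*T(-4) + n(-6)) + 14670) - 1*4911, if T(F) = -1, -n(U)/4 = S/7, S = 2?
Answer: 68172/7 ≈ 9738.9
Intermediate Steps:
n(U) = -8/7
((19*T(-4) + n(-6)) + 14670) - 1*4911 = ((19*(-1) - 8/7) + 14670) - 1*4911 = ((-19 - 8/7) + 14670) - 4911 = (-141/7 + 14670) - 4911 = 102549/7 - 4911 = 68172/7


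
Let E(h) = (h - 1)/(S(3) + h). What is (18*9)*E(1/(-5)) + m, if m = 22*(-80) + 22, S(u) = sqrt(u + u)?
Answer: -259934/149 - 4860*sqrt(6)/149 ≈ -1824.4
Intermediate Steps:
S(u) = sqrt(2)*sqrt(u) (S(u) = sqrt(2*u) = sqrt(2)*sqrt(u))
m = -1738 (m = -1760 + 22 = -1738)
E(h) = (-1 + h)/(h + sqrt(6)) (E(h) = (h - 1)/(sqrt(2)*sqrt(3) + h) = (-1 + h)/(sqrt(6) + h) = (-1 + h)/(h + sqrt(6)))
(18*9)*E(1/(-5)) + m = (18*9)*((-1 + 1/(-5))/(1/(-5) + sqrt(6))) - 1738 = 162*((-1 - 1/5)/(-1/5 + sqrt(6))) - 1738 = 162*(-6/5/(-1/5 + sqrt(6))) - 1738 = 162*(-6/(5*(-1/5 + sqrt(6)))) - 1738 = -972/(5*(-1/5 + sqrt(6))) - 1738 = -1738 - 972/(5*(-1/5 + sqrt(6)))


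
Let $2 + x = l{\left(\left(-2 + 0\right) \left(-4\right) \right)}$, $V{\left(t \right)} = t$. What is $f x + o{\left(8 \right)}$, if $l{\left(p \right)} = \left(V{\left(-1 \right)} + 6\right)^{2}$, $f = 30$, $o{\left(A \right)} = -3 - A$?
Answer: $679$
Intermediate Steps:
$l{\left(p \right)} = 25$ ($l{\left(p \right)} = \left(-1 + 6\right)^{2} = 5^{2} = 25$)
$x = 23$ ($x = -2 + 25 = 23$)
$f x + o{\left(8 \right)} = 30 \cdot 23 - 11 = 690 - 11 = 679$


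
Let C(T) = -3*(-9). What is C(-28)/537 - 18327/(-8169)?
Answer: 1118018/487417 ≈ 2.2938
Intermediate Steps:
C(T) = 27
C(-28)/537 - 18327/(-8169) = 27/537 - 18327/(-8169) = 27*(1/537) - 18327*(-1/8169) = 9/179 + 6109/2723 = 1118018/487417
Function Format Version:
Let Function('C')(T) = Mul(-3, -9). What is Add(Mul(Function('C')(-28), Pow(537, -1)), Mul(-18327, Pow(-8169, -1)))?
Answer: Rational(1118018, 487417) ≈ 2.2938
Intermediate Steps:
Function('C')(T) = 27
Add(Mul(Function('C')(-28), Pow(537, -1)), Mul(-18327, Pow(-8169, -1))) = Add(Mul(27, Pow(537, -1)), Mul(-18327, Pow(-8169, -1))) = Add(Mul(27, Rational(1, 537)), Mul(-18327, Rational(-1, 8169))) = Add(Rational(9, 179), Rational(6109, 2723)) = Rational(1118018, 487417)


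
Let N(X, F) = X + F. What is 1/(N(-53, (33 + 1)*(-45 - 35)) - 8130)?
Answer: -1/10903 ≈ -9.1718e-5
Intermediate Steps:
N(X, F) = F + X
1/(N(-53, (33 + 1)*(-45 - 35)) - 8130) = 1/(((33 + 1)*(-45 - 35) - 53) - 8130) = 1/((34*(-80) - 53) - 8130) = 1/((-2720 - 53) - 8130) = 1/(-2773 - 8130) = 1/(-10903) = -1/10903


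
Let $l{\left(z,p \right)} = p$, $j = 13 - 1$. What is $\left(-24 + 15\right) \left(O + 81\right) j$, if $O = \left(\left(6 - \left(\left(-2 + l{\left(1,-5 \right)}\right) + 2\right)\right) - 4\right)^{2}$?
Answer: $-14040$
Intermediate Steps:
$j = 12$
$O = 49$ ($O = \left(\left(6 - \left(\left(-2 - 5\right) + 2\right)\right) - 4\right)^{2} = \left(\left(6 - \left(-7 + 2\right)\right) - 4\right)^{2} = \left(\left(6 - -5\right) - 4\right)^{2} = \left(\left(6 + 5\right) - 4\right)^{2} = \left(11 - 4\right)^{2} = 7^{2} = 49$)
$\left(-24 + 15\right) \left(O + 81\right) j = \left(-24 + 15\right) \left(49 + 81\right) 12 = \left(-9\right) 130 \cdot 12 = \left(-1170\right) 12 = -14040$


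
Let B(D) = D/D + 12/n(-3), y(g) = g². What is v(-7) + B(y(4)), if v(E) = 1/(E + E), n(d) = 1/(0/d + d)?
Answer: -491/14 ≈ -35.071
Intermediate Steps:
n(d) = 1/d (n(d) = 1/(0 + d) = 1/d)
v(E) = 1/(2*E)
B(D) = -35 (B(D) = D/D + 12/(1/(-3)) = 1 + 12/(-⅓) = 1 + 12*(-3) = 1 - 36 = -35)
v(-7) + B(y(4)) = (½)/(-7) - 35 = (½)*(-⅐) - 35 = -1/14 - 35 = -491/14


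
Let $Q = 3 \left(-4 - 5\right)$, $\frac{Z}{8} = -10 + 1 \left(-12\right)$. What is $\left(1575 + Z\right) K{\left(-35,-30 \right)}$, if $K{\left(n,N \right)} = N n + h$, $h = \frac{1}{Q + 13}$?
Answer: $\frac{20563901}{14} \approx 1.4689 \cdot 10^{6}$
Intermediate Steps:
$Z = -176$ ($Z = 8 \left(-10 + 1 \left(-12\right)\right) = 8 \left(-10 - 12\right) = 8 \left(-22\right) = -176$)
$Q = -27$ ($Q = 3 \left(-9\right) = -27$)
$h = - \frac{1}{14}$ ($h = \frac{1}{-27 + 13} = \frac{1}{-14} = - \frac{1}{14} \approx -0.071429$)
$K{\left(n,N \right)} = - \frac{1}{14} + N n$ ($K{\left(n,N \right)} = N n - \frac{1}{14} = - \frac{1}{14} + N n$)
$\left(1575 + Z\right) K{\left(-35,-30 \right)} = \left(1575 - 176\right) \left(- \frac{1}{14} - -1050\right) = 1399 \left(- \frac{1}{14} + 1050\right) = 1399 \cdot \frac{14699}{14} = \frac{20563901}{14}$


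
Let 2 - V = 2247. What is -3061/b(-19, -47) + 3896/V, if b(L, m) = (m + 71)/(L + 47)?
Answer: -48126991/13470 ≈ -3572.9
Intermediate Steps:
V = -2245 (V = 2 - 1*2247 = 2 - 2247 = -2245)
b(L, m) = (71 + m)/(47 + L)
-3061/b(-19, -47) + 3896/V = -3061*(47 - 19)/(71 - 47) + 3896/(-2245) = -3061/(24/28) + 3896*(-1/2245) = -3061/((1/28)*24) - 3896/2245 = -3061/6/7 - 3896/2245 = -3061*7/6 - 3896/2245 = -21427/6 - 3896/2245 = -48126991/13470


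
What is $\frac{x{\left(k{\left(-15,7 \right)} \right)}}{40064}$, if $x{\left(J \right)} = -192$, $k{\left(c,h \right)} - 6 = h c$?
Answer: $- \frac{3}{626} \approx -0.0047923$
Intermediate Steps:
$k{\left(c,h \right)} = 6 + c h$ ($k{\left(c,h \right)} = 6 + h c = 6 + c h$)
$\frac{x{\left(k{\left(-15,7 \right)} \right)}}{40064} = - \frac{192}{40064} = \left(-192\right) \frac{1}{40064} = - \frac{3}{626}$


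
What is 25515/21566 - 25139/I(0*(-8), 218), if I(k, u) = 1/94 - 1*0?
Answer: -50961855841/21566 ≈ -2.3631e+6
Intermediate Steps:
I(k, u) = 1/94 (I(k, u) = 1/94 + 0 = 1/94)
25515/21566 - 25139/I(0*(-8), 218) = 25515/21566 - 25139/1/94 = 25515*(1/21566) - 25139*94 = 25515/21566 - 2363066 = -50961855841/21566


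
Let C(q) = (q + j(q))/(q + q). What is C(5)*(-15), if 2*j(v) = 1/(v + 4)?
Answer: -91/12 ≈ -7.5833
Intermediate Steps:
j(v) = 1/(2*(4 + v)) (j(v) = 1/(2*(v + 4)) = 1/(2*(4 + v)))
C(q) = (q + 1/(2*(4 + q)))/(2*q) (C(q) = (q + 1/(2*(4 + q)))/(q + q) = (q + 1/(2*(4 + q)))/((2*q)) = (q + 1/(2*(4 + q)))*(1/(2*q)) = (q + 1/(2*(4 + q)))/(2*q))
C(5)*(-15) = ((¼)*(1 + 2*5*(4 + 5))/(5*(4 + 5)))*(-15) = ((¼)*(⅕)*(1 + 2*5*9)/9)*(-15) = ((¼)*(⅕)*(⅑)*(1 + 90))*(-15) = ((¼)*(⅕)*(⅑)*91)*(-15) = (91/180)*(-15) = -91/12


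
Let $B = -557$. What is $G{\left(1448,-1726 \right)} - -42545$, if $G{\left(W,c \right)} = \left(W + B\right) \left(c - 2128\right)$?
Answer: $-3391369$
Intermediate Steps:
$G{\left(W,c \right)} = \left(-2128 + c\right) \left(-557 + W\right)$ ($G{\left(W,c \right)} = \left(W - 557\right) \left(c - 2128\right) = \left(-557 + W\right) \left(-2128 + c\right) = \left(-2128 + c\right) \left(-557 + W\right)$)
$G{\left(1448,-1726 \right)} - -42545 = \left(1185296 - 3081344 - -961382 + 1448 \left(-1726\right)\right) - -42545 = \left(1185296 - 3081344 + 961382 - 2499248\right) + 42545 = -3433914 + 42545 = -3391369$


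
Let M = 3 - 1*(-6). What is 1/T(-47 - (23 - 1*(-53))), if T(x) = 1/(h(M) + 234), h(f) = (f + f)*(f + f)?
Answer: 558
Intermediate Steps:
M = 9 (M = 3 + 6 = 9)
h(f) = 4*f**2 (h(f) = (2*f)*(2*f) = 4*f**2)
T(x) = 1/558 (T(x) = 1/(4*9**2 + 234) = 1/(4*81 + 234) = 1/(324 + 234) = 1/558)
1/T(-47 - (23 - 1*(-53))) = 1/(1/558) = 558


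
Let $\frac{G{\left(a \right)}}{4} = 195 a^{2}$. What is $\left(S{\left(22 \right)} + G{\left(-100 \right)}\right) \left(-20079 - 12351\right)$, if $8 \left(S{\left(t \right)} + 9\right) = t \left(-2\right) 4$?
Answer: $-252952994670$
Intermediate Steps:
$S{\left(t \right)} = -9 - t$ ($S{\left(t \right)} = -9 + \frac{t \left(-2\right) 4}{8} = -9 + \frac{- 2 t 4}{8} = -9 + \frac{\left(-8\right) t}{8} = -9 - t$)
$G{\left(a \right)} = 780 a^{2}$ ($G{\left(a \right)} = 4 \cdot 195 a^{2} = 780 a^{2}$)
$\left(S{\left(22 \right)} + G{\left(-100 \right)}\right) \left(-20079 - 12351\right) = \left(\left(-9 - 22\right) + 780 \left(-100\right)^{2}\right) \left(-20079 - 12351\right) = \left(\left(-9 - 22\right) + 780 \cdot 10000\right) \left(-32430\right) = \left(-31 + 7800000\right) \left(-32430\right) = 7799969 \left(-32430\right) = -252952994670$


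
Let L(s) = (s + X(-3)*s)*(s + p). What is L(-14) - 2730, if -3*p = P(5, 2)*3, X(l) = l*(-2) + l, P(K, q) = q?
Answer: -1834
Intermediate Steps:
X(l) = -l (X(l) = -2*l + l = -l)
p = -2 (p = -2*3/3 = -⅓*6 = -2)
L(s) = 4*s*(-2 + s) (L(s) = (s + (-1*(-3))*s)*(s - 2) = (s + 3*s)*(-2 + s) = (4*s)*(-2 + s) = 4*s*(-2 + s))
L(-14) - 2730 = 4*(-14)*(-2 - 14) - 2730 = 4*(-14)*(-16) - 2730 = 896 - 2730 = -1834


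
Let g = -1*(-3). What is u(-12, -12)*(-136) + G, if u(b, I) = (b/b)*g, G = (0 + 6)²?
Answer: -372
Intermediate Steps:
g = 3
G = 36 (G = 6² = 36)
u(b, I) = 3 (u(b, I) = (b/b)*3 = 1*3 = 3)
u(-12, -12)*(-136) + G = 3*(-136) + 36 = -408 + 36 = -372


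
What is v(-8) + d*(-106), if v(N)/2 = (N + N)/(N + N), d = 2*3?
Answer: -634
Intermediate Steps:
d = 6
v(N) = 2 (v(N) = 2*((N + N)/(N + N)) = 2*((2*N)/((2*N))) = 2*((2*N)*(1/(2*N))) = 2*1 = 2)
v(-8) + d*(-106) = 2 + 6*(-106) = 2 - 636 = -634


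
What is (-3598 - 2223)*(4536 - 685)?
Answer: -22416671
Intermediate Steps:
(-3598 - 2223)*(4536 - 685) = -5821*3851 = -22416671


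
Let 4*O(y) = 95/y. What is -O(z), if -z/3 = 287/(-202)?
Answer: -9595/1722 ≈ -5.5720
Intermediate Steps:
z = 861/202 (z = -861/(-202) = -861*(-1)/202 = -3*(-287/202) = 861/202 ≈ 4.2624)
O(y) = 95/(4*y) (O(y) = (95/y)/4 = 95/(4*y))
-O(z) = -95/(4*861/202) = -95*202/(4*861) = -1*9595/1722 = -9595/1722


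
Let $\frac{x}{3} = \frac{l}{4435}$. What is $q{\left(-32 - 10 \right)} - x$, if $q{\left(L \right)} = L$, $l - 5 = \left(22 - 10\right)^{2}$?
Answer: $- \frac{186717}{4435} \approx -42.101$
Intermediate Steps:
$l = 149$ ($l = 5 + \left(22 - 10\right)^{2} = 5 + 12^{2} = 5 + 144 = 149$)
$x = \frac{447}{4435}$ ($x = 3 \cdot \frac{149}{4435} = \frac{447}{4435} \approx 0.10079$)
$q{\left(-32 - 10 \right)} - x = \left(-32 - 10\right) - \frac{447}{4435} = -42 - \frac{447}{4435} = - \frac{186717}{4435}$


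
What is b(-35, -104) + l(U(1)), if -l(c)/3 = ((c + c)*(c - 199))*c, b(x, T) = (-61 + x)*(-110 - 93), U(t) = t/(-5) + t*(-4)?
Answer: 5124336/125 ≈ 40995.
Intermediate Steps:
U(t) = -21*t/5 (U(t) = t*(-⅕) - 4*t = -t/5 - 4*t = -21*t/5)
b(x, T) = 12383 - 203*x (b(x, T) = (-61 + x)*(-203) = 12383 - 203*x)
l(c) = -6*c²*(-199 + c) (l(c) = -3*(c + c)*(c - 199)*c = -3*(2*c)*(-199 + c)*c = -3*2*c*(-199 + c)*c = -6*c²*(-199 + c))
b(-35, -104) + l(U(1)) = (12383 - 203*(-35)) + 6*(-21/5*1)²*(199 - (-21)/5) = (12383 + 7105) + 6*(-21/5)²*(199 - 1*(-21/5)) = 19488 + 6*(441/25)*(199 + 21/5) = 19488 + 6*(441/25)*(1016/5) = 19488 + 2688336/125 = 5124336/125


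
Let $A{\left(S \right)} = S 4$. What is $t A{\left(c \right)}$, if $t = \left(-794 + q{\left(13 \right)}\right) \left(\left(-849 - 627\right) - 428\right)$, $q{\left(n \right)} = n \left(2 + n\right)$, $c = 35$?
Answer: $159669440$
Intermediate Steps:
$A{\left(S \right)} = 4 S$
$t = 1140496$ ($t = \left(-794 + 13 \left(2 + 13\right)\right) \left(\left(-849 - 627\right) - 428\right) = \left(-794 + 13 \cdot 15\right) \left(\left(-849 - 627\right) - 428\right) = \left(-794 + 195\right) \left(-1476 - 428\right) = \left(-599\right) \left(-1904\right) = 1140496$)
$t A{\left(c \right)} = 1140496 \cdot 4 \cdot 35 = 1140496 \cdot 140 = 159669440$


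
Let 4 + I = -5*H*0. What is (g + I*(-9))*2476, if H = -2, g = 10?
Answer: 113896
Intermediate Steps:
I = -4 (I = -4 - 5*(-2)*0 = -4 + 10*0 = -4 + 0 = -4)
(g + I*(-9))*2476 = (10 - 4*(-9))*2476 = (10 + 36)*2476 = 46*2476 = 113896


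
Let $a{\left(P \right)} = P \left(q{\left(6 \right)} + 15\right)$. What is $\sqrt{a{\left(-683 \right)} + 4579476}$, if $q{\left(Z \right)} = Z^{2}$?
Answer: $\sqrt{4544643} \approx 2131.8$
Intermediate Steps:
$a{\left(P \right)} = 51 P$ ($a{\left(P \right)} = P \left(6^{2} + 15\right) = P \left(36 + 15\right) = P 51 = 51 P$)
$\sqrt{a{\left(-683 \right)} + 4579476} = \sqrt{51 \left(-683\right) + 4579476} = \sqrt{-34833 + 4579476} = \sqrt{4544643}$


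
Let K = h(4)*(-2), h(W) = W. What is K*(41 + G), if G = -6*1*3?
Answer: -184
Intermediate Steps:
K = -8 (K = 4*(-2) = -8)
G = -18 (G = -6*3 = -1*18 = -18)
K*(41 + G) = -8*(41 - 18) = -8*23 = -184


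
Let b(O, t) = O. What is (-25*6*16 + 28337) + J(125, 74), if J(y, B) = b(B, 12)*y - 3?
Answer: 35184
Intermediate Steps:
J(y, B) = -3 + B*y (J(y, B) = B*y - 3 = -3 + B*y)
(-25*6*16 + 28337) + J(125, 74) = (-25*6*16 + 28337) + (-3 + 74*125) = (-150*16 + 28337) + (-3 + 9250) = (-2400 + 28337) + 9247 = 25937 + 9247 = 35184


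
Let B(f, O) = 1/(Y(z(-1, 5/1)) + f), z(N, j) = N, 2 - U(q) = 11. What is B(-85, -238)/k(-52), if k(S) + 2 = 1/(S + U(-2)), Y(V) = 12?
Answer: 61/8979 ≈ 0.0067936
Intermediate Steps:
U(q) = -9 (U(q) = 2 - 1*11 = 2 - 11 = -9)
k(S) = -2 + 1/(-9 + S) (k(S) = -2 + 1/(S - 9) = -2 + 1/(-9 + S))
B(f, O) = 1/(12 + f)
B(-85, -238)/k(-52) = 1/((12 - 85)*(((19 - 2*(-52))/(-9 - 52)))) = 1/((-73)*(((19 + 104)/(-61)))) = -1/(73*((-1/61*123))) = -1/(73*(-123/61)) = -1/73*(-61/123) = 61/8979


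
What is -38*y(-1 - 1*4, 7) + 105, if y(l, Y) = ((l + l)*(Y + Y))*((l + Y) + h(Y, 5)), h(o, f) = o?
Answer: 47985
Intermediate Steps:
y(l, Y) = 4*Y*l*(l + 2*Y) (y(l, Y) = ((l + l)*(Y + Y))*((l + Y) + Y) = ((2*l)*(2*Y))*((Y + l) + Y) = (4*Y*l)*(l + 2*Y) = 4*Y*l*(l + 2*Y))
-38*y(-1 - 1*4, 7) + 105 = -152*7*(-1 - 1*4)*((-1 - 1*4) + 2*7) + 105 = -152*7*(-1 - 4)*((-1 - 4) + 14) + 105 = -152*7*(-5)*(-5 + 14) + 105 = -152*7*(-5)*9 + 105 = -38*(-1260) + 105 = 47880 + 105 = 47985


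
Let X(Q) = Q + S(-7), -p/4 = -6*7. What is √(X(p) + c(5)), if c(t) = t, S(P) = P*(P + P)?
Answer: √271 ≈ 16.462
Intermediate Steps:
S(P) = 2*P² (S(P) = P*(2*P) = 2*P²)
p = 168 (p = -(-24)*7 = -4*(-42) = 168)
X(Q) = 98 + Q (X(Q) = Q + 2*(-7)² = Q + 2*49 = Q + 98 = 98 + Q)
√(X(p) + c(5)) = √((98 + 168) + 5) = √(266 + 5) = √271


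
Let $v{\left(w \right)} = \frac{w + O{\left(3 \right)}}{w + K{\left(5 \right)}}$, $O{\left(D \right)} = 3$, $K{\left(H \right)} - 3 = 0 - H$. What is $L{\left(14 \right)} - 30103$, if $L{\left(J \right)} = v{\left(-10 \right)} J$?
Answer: $- \frac{180569}{6} \approx -30095.0$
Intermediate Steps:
$K{\left(H \right)} = 3 - H$ ($K{\left(H \right)} = 3 + \left(0 - H\right) = 3 - H$)
$v{\left(w \right)} = \frac{3 + w}{-2 + w}$ ($v{\left(w \right)} = \frac{w + 3}{w + \left(3 - 5\right)} = \frac{3 + w}{w + \left(3 - 5\right)} = \frac{3 + w}{w - 2} = \frac{3 + w}{-2 + w}$)
$L{\left(J \right)} = \frac{7 J}{12}$ ($L{\left(J \right)} = \frac{3 - 10}{-2 - 10} J = \frac{1}{-12} \left(-7\right) J = \left(- \frac{1}{12}\right) \left(-7\right) J = \frac{7 J}{12}$)
$L{\left(14 \right)} - 30103 = \frac{7}{12} \cdot 14 - 30103 = \frac{49}{6} - 30103 = - \frac{180569}{6}$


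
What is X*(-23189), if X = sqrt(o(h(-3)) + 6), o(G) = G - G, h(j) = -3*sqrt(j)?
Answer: -23189*sqrt(6) ≈ -56801.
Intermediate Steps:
o(G) = 0
X = sqrt(6) (X = sqrt(0 + 6) = sqrt(6) ≈ 2.4495)
X*(-23189) = sqrt(6)*(-23189) = -23189*sqrt(6)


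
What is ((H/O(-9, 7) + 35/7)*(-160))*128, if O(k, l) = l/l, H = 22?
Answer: -552960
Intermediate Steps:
O(k, l) = 1
((H/O(-9, 7) + 35/7)*(-160))*128 = ((22/1 + 35/7)*(-160))*128 = ((22*1 + 35*(⅐))*(-160))*128 = ((22 + 5)*(-160))*128 = (27*(-160))*128 = -4320*128 = -552960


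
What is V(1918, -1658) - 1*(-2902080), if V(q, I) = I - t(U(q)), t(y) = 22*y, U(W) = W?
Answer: 2858226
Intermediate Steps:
V(q, I) = I - 22*q
V(1918, -1658) - 1*(-2902080) = (-1658 - 22*1918) - 1*(-2902080) = (-1658 - 42196) + 2902080 = -43854 + 2902080 = 2858226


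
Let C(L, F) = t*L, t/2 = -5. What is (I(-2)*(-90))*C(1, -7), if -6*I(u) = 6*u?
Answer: 1800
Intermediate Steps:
I(u) = -u
t = -10 (t = 2*(-5) = -10)
C(L, F) = -10*L
(I(-2)*(-90))*C(1, -7) = (-1*(-2)*(-90))*(-10*1) = (2*(-90))*(-10) = -180*(-10) = 1800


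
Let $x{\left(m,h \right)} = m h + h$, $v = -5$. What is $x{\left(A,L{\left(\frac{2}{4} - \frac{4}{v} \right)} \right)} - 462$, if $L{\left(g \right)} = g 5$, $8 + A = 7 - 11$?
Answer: $- \frac{1067}{2} \approx -533.5$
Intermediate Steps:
$A = -12$ ($A = -8 + \left(7 - 11\right) = -8 - 4 = -12$)
$L{\left(g \right)} = 5 g$
$x{\left(m,h \right)} = h + h m$ ($x{\left(m,h \right)} = h m + h = h + h m$)
$x{\left(A,L{\left(\frac{2}{4} - \frac{4}{v} \right)} \right)} - 462 = 5 \left(\frac{2}{4} - \frac{4}{-5}\right) \left(1 - 12\right) - 462 = 5 \left(2 \cdot \frac{1}{4} - - \frac{4}{5}\right) \left(-11\right) - 462 = 5 \left(\frac{1}{2} + \frac{4}{5}\right) \left(-11\right) - 462 = 5 \cdot \frac{13}{10} \left(-11\right) - 462 = \frac{13}{2} \left(-11\right) - 462 = - \frac{143}{2} - 462 = - \frac{1067}{2}$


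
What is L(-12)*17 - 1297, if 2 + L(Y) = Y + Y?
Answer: -1739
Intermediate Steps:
L(Y) = -2 + 2*Y (L(Y) = -2 + (Y + Y) = -2 + 2*Y)
L(-12)*17 - 1297 = (-2 + 2*(-12))*17 - 1297 = (-2 - 24)*17 - 1297 = -26*17 - 1297 = -442 - 1297 = -1739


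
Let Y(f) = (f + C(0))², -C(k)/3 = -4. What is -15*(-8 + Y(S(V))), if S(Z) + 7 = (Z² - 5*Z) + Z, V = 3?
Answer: 60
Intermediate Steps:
S(Z) = -7 + Z² - 4*Z (S(Z) = -7 + ((Z² - 5*Z) + Z) = -7 + (Z² - 4*Z) = -7 + Z² - 4*Z)
C(k) = 12 (C(k) = -3*(-4) = 12)
Y(f) = (12 + f)² (Y(f) = (f + 12)² = (12 + f)²)
-15*(-8 + Y(S(V))) = -15*(-8 + (12 + (-7 + 3² - 4*3))²) = -15*(-8 + (12 + (-7 + 9 - 12))²) = -15*(-8 + (12 - 10)²) = -15*(-8 + 2²) = -15*(-8 + 4) = -15*(-4) = 60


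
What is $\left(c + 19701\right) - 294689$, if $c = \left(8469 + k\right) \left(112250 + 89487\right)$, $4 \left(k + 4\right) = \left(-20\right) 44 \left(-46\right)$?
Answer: $3749007157$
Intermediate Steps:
$k = 10116$ ($k = -4 + \frac{\left(-20\right) 44 \left(-46\right)}{4} = -4 + \frac{\left(-880\right) \left(-46\right)}{4} = -4 + \frac{1}{4} \cdot 40480 = -4 + 10120 = 10116$)
$c = 3749282145$ ($c = \left(8469 + 10116\right) \left(112250 + 89487\right) = 18585 \cdot 201737 = 3749282145$)
$\left(c + 19701\right) - 294689 = \left(3749282145 + 19701\right) - 294689 = 3749301846 - 294689 = 3749007157$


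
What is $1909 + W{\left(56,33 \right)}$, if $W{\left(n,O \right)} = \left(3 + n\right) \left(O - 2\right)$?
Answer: $3738$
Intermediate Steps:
$W{\left(n,O \right)} = \left(-2 + O\right) \left(3 + n\right)$ ($W{\left(n,O \right)} = \left(3 + n\right) \left(O - 2\right) = \left(3 + n\right) \left(-2 + O\right) = \left(-2 + O\right) \left(3 + n\right)$)
$1909 + W{\left(56,33 \right)} = 1909 + \left(-6 - 112 + 3 \cdot 33 + 33 \cdot 56\right) = 1909 + \left(-6 - 112 + 99 + 1848\right) = 1909 + 1829 = 3738$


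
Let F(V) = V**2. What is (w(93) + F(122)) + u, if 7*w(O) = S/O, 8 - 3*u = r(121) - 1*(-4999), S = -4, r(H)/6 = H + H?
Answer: 2763783/217 ≈ 12736.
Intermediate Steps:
r(H) = 12*H (r(H) = 6*(H + H) = 6*(2*H) = 12*H)
u = -6443/3 (u = 8/3 - (12*121 - 1*(-4999))/3 = 8/3 - (1452 + 4999)/3 = 8/3 - 1/3*6451 = 8/3 - 6451/3 = -6443/3 ≈ -2147.7)
w(O) = -4/(7*O) (w(O) = (-4/O)/7 = -4/(7*O))
(w(93) + F(122)) + u = (-4/7/93 + 122**2) - 6443/3 = (-4/7*1/93 + 14884) - 6443/3 = (-4/651 + 14884) - 6443/3 = 9689480/651 - 6443/3 = 2763783/217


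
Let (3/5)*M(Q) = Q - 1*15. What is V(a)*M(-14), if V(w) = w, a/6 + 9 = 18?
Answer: -2610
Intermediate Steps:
M(Q) = -25 + 5*Q/3 (M(Q) = 5*(Q - 1*15)/3 = 5*(Q - 15)/3 = 5*(-15 + Q)/3 = -25 + 5*Q/3)
a = 54 (a = -54 + 6*18 = -54 + 108 = 54)
V(a)*M(-14) = 54*(-25 + (5/3)*(-14)) = 54*(-25 - 70/3) = 54*(-145/3) = -2610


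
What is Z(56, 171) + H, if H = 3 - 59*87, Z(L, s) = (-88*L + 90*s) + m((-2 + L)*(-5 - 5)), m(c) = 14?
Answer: 5346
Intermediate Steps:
Z(L, s) = 14 - 88*L + 90*s (Z(L, s) = (-88*L + 90*s) + 14 = 14 - 88*L + 90*s)
H = -5130 (H = 3 - 5133 = -5130)
Z(56, 171) + H = (14 - 88*56 + 90*171) - 5130 = (14 - 4928 + 15390) - 5130 = 10476 - 5130 = 5346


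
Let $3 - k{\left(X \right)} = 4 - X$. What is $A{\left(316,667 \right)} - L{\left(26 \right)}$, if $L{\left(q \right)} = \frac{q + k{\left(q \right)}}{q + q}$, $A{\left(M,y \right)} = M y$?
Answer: $\frac{10960093}{52} \approx 2.1077 \cdot 10^{5}$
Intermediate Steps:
$k{\left(X \right)} = -1 + X$ ($k{\left(X \right)} = 3 - \left(4 - X\right) = 3 + \left(-4 + X\right) = -1 + X$)
$L{\left(q \right)} = \frac{-1 + 2 q}{2 q}$ ($L{\left(q \right)} = \frac{q + \left(-1 + q\right)}{q + q} = \frac{-1 + 2 q}{2 q}$)
$A{\left(316,667 \right)} - L{\left(26 \right)} = 316 \cdot 667 - \frac{- \frac{1}{2} + 26}{26} = 210772 - \frac{1}{26} \cdot \frac{51}{2} = 210772 - \frac{51}{52} = \frac{10960093}{52}$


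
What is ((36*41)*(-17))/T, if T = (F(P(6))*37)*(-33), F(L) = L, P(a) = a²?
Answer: 697/1221 ≈ 0.57084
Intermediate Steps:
T = -43956 (T = (6²*37)*(-33) = (36*37)*(-33) = 1332*(-33) = -43956)
((36*41)*(-17))/T = ((36*41)*(-17))/(-43956) = (1476*(-17))*(-1/43956) = -25092*(-1/43956) = 697/1221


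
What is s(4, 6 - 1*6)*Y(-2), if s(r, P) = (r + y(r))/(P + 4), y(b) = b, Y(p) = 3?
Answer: 6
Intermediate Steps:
s(r, P) = 2*r/(4 + P) (s(r, P) = (r + r)/(P + 4) = (2*r)/(4 + P) = 2*r/(4 + P))
s(4, 6 - 1*6)*Y(-2) = (2*4/(4 + (6 - 1*6)))*3 = (2*4/(4 + (6 - 6)))*3 = (2*4/(4 + 0))*3 = (2*4/4)*3 = (2*4*(1/4))*3 = 2*3 = 6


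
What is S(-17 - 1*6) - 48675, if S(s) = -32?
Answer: -48707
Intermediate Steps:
S(-17 - 1*6) - 48675 = -32 - 48675 = -48707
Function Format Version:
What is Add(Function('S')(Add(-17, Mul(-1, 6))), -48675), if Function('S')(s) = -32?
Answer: -48707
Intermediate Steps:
Add(Function('S')(Add(-17, Mul(-1, 6))), -48675) = Add(-32, -48675) = -48707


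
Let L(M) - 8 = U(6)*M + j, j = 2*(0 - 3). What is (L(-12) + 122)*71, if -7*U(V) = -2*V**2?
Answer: 284/7 ≈ 40.571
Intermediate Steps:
j = -6 (j = 2*(-3) = -6)
U(V) = 2*V**2/7 (U(V) = -(-2)*V**2/7 = 2*V**2/7)
L(M) = 2 + 72*M/7 (L(M) = 8 + (((2/7)*6**2)*M - 6) = 8 + (((2/7)*36)*M - 6) = 8 + (72*M/7 - 6) = 8 + (-6 + 72*M/7) = 2 + 72*M/7)
(L(-12) + 122)*71 = ((2 + (72/7)*(-12)) + 122)*71 = ((2 - 864/7) + 122)*71 = (-850/7 + 122)*71 = (4/7)*71 = 284/7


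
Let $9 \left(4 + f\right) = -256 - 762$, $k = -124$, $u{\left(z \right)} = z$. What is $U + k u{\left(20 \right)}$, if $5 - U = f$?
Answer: $- \frac{21221}{9} \approx -2357.9$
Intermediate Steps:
$f = - \frac{1054}{9}$ ($f = -4 + \frac{-256 - 762}{9} = -4 + \frac{1}{9} \left(-1018\right) = -4 - \frac{1018}{9} = - \frac{1054}{9} \approx -117.11$)
$U = \frac{1099}{9}$ ($U = 5 - - \frac{1054}{9} = 5 + \frac{1054}{9} = \frac{1099}{9} \approx 122.11$)
$U + k u{\left(20 \right)} = \frac{1099}{9} - 2480 = - \frac{21221}{9}$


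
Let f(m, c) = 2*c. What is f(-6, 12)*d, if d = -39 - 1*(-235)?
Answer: 4704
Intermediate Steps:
d = 196 (d = -39 + 235 = 196)
f(-6, 12)*d = (2*12)*196 = 24*196 = 4704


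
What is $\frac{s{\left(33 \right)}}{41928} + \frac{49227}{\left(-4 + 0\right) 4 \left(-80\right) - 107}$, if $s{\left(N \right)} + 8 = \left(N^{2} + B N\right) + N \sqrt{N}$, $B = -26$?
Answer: $\frac{688083745}{16393848} + \frac{11 \sqrt{33}}{13976} \approx 41.977$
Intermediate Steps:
$s{\left(N \right)} = -8 + N^{2} + N^{\frac{3}{2}} - 26 N$ ($s{\left(N \right)} = -8 + \left(\left(N^{2} - 26 N\right) + N \sqrt{N}\right) = -8 + \left(\left(N^{2} - 26 N\right) + N^{\frac{3}{2}}\right) = -8 + \left(N^{2} + N^{\frac{3}{2}} - 26 N\right) = -8 + N^{2} + N^{\frac{3}{2}} - 26 N$)
$\frac{s{\left(33 \right)}}{41928} + \frac{49227}{\left(-4 + 0\right) 4 \left(-80\right) - 107} = \frac{-8 + 33^{2} + 33^{\frac{3}{2}} - 858}{41928} + \frac{49227}{\left(-4 + 0\right) 4 \left(-80\right) - 107} = \left(-8 + 1089 + 33 \sqrt{33} - 858\right) \frac{1}{41928} + \frac{49227}{\left(-4\right) 4 \left(-80\right) - 107} = \left(223 + 33 \sqrt{33}\right) \frac{1}{41928} + \frac{49227}{\left(-16\right) \left(-80\right) - 107} = \left(\frac{223}{41928} + \frac{11 \sqrt{33}}{13976}\right) + \frac{49227}{1280 - 107} = \left(\frac{223}{41928} + \frac{11 \sqrt{33}}{13976}\right) + \frac{49227}{1173} = \left(\frac{223}{41928} + \frac{11 \sqrt{33}}{13976}\right) + 49227 \cdot \frac{1}{1173} = \left(\frac{223}{41928} + \frac{11 \sqrt{33}}{13976}\right) + \frac{16409}{391} = \frac{688083745}{16393848} + \frac{11 \sqrt{33}}{13976}$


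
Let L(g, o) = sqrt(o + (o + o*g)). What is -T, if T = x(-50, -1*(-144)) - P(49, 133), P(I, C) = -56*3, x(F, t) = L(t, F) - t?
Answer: -24 - 10*I*sqrt(73) ≈ -24.0 - 85.44*I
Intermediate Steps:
L(g, o) = sqrt(2*o + g*o) (L(g, o) = sqrt(o + (o + g*o)) = sqrt(2*o + g*o))
x(F, t) = sqrt(F*(2 + t)) - t
P(I, C) = -168
T = 24 + 10*I*sqrt(73) (T = (sqrt(-50*(2 - 1*(-144))) - (-1)*(-144)) - 1*(-168) = (sqrt(-50*(2 + 144)) - 1*144) + 168 = (sqrt(-50*146) - 144) + 168 = (sqrt(-7300) - 144) + 168 = (10*I*sqrt(73) - 144) + 168 = (-144 + 10*I*sqrt(73)) + 168 = 24 + 10*I*sqrt(73) ≈ 24.0 + 85.44*I)
-T = -(24 + 10*I*sqrt(73)) = -24 - 10*I*sqrt(73)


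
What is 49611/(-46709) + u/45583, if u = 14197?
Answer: -1598290540/2129136347 ≈ -0.75068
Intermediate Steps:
49611/(-46709) + u/45583 = 49611/(-46709) + 14197/45583 = 49611*(-1/46709) + 14197*(1/45583) = -49611/46709 + 14197/45583 = -1598290540/2129136347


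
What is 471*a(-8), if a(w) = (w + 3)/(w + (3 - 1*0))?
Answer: 471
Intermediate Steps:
a(w) = 1 (a(w) = (3 + w)/(w + (3 + 0)) = (3 + w)/(w + 3) = (3 + w)/(3 + w) = 1)
471*a(-8) = 471*1 = 471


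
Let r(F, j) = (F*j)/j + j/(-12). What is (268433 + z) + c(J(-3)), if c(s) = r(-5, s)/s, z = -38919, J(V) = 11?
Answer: 30295777/132 ≈ 2.2951e+5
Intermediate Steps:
r(F, j) = F - j/12 (r(F, j) = F + j*(-1/12) = F - j/12)
c(s) = (-5 - s/12)/s
(268433 + z) + c(J(-3)) = (268433 - 38919) + (1/12)*(-60 - 1*11)/11 = 229514 + (1/12)*(1/11)*(-60 - 11) = 229514 + (1/12)*(1/11)*(-71) = 229514 - 71/132 = 30295777/132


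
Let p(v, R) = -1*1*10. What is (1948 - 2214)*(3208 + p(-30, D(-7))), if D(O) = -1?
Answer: -850668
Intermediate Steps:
p(v, R) = -10 (p(v, R) = -1*10 = -10)
(1948 - 2214)*(3208 + p(-30, D(-7))) = (1948 - 2214)*(3208 - 10) = -266*3198 = -850668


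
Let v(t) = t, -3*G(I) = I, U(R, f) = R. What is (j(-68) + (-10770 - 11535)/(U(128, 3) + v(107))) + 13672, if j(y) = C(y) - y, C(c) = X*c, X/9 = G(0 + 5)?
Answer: 689259/47 ≈ 14665.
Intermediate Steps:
G(I) = -I/3
X = -15 (X = 9*(-(0 + 5)/3) = 9*(-⅓*5) = 9*(-5/3) = -15)
C(c) = -15*c
j(y) = -16*y (j(y) = -15*y - y = -16*y)
(j(-68) + (-10770 - 11535)/(U(128, 3) + v(107))) + 13672 = (-16*(-68) + (-10770 - 11535)/(128 + 107)) + 13672 = (1088 - 22305/235) + 13672 = (1088 - 22305*1/235) + 13672 = (1088 - 4461/47) + 13672 = 46675/47 + 13672 = 689259/47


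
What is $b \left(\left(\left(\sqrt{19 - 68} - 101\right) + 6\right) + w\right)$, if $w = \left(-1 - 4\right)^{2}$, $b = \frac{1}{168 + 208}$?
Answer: $- \frac{35}{188} + \frac{7 i}{376} \approx -0.18617 + 0.018617 i$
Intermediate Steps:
$b = \frac{1}{376} \approx 0.0026596$
$w = 25$ ($w = \left(-5\right)^{2} = 25$)
$b \left(\left(\left(\sqrt{19 - 68} - 101\right) + 6\right) + w\right) = \frac{\left(\left(\sqrt{19 - 68} - 101\right) + 6\right) + 25}{376} = \frac{\left(\left(\sqrt{-49} - 101\right) + 6\right) + 25}{376} = \frac{\left(\left(7 i - 101\right) + 6\right) + 25}{376} = \frac{\left(\left(-101 + 7 i\right) + 6\right) + 25}{376} = \frac{\left(-95 + 7 i\right) + 25}{376} = \frac{-70 + 7 i}{376} = - \frac{35}{188} + \frac{7 i}{376}$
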